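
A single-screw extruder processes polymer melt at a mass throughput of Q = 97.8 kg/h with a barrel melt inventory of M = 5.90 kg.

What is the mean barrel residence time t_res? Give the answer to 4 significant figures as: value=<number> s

value=217.2 s

Throughput in SI: Q_s = 97.8 kg/h ÷ 3600 s/h = 0.0271667 kg/s
t_res = M / Q_s = 5.90 / 0.0271667 = 217.178 s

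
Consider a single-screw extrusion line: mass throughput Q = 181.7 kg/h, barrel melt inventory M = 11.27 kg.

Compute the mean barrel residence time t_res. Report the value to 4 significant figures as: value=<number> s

Q_s = Q / 3600 = 181.7 / 3600 = 0.0504722 kg/s
t_res = M / Q_s = 11.27 ÷ 0.0504722 = 223.291 s

value=223.3 s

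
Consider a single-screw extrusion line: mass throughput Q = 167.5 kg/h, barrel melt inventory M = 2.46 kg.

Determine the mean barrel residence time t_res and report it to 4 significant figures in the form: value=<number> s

value=52.87 s

Throughput in SI: Q_s = 167.5 kg/h ÷ 3600 s/h = 0.0465278 kg/s
Mean residence time: t_res = M/Q_s = 2.46 kg / 0.0465278 kg/s = 52.8716 s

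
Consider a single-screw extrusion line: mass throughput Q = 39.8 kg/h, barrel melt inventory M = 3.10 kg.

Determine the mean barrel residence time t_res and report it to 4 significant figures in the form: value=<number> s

value=280.4 s

Convert throughput: Q = 39.8 kg/h = 39.8/3600 = 0.0110556 kg/s
t_res = M / Q_s = 3.10 ÷ 0.0110556 = 280.402 s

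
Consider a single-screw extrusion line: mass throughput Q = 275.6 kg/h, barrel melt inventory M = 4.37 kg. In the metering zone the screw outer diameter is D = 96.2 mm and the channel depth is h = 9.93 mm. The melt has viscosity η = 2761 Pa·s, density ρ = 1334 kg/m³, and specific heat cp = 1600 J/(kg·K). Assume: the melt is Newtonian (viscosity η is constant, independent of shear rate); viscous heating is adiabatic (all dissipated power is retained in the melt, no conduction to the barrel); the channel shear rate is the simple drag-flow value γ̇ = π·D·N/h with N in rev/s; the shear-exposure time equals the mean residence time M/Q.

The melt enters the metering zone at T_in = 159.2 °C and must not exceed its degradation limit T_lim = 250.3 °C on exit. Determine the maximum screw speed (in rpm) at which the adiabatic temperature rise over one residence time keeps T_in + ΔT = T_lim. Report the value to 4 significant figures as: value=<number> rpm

Q_s = Q / 3600 = 275.6 / 3600 = 0.0765556 kg/s
t_res = M / Q_s = 4.37 / 0.0765556 = 57.0827 s
Geometry in SI: D = 96.2 mm → 0.0962 m, h = 9.93 mm → 0.00993 m
ΔT_a = T_lim − T_in = 250.3 °C − 159.2 °C = 91.1 K
Invert ΔT = ηγ̇²t_res/(ρcp) for γ̇: γ̇_max² = ΔT_a ρ cp / (η t_res) = 91.1·1334·1600 / (2761·57.0827) = 1233.74 s⁻²
Take the square root: γ̇_max = √(1233.74) = 35.1246 s⁻¹
Solve γ̇ = πDN/h for N: N_max = γ̇_max·h/(π·D) = 35.1246 × 0.00993 / (π × 0.0962) = 1.15408 rev/s = 69.2448 rpm

value=69.24 rpm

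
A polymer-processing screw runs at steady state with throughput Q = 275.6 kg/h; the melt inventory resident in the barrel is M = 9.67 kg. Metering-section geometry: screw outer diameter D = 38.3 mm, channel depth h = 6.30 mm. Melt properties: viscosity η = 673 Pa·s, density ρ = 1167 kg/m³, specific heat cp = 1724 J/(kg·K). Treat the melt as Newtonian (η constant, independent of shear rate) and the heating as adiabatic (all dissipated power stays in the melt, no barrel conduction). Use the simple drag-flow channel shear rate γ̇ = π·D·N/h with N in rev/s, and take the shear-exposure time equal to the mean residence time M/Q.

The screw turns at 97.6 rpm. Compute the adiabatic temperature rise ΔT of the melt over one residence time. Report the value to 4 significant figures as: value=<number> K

value=40.78 K

Q_s = Q / 3600 = 275.6 / 3600 = 0.0765556 kg/s
Mean residence time: t_res = M/Q_s = 9.67 kg / 0.0765556 kg/s = 126.313 s
D = 38.3 mm = 0.0383 m;  h = 6.30 mm = 0.0063 m;  N = 97.6 rpm / 60 = 1.62667 rev/s
γ̇ = π·D·N / h = π · 0.0383 · 1.62667 / 0.0063 = 31.0675 s⁻¹
Adiabatic rise: ΔT = η γ̇² t_res / (ρ cp) = 673·(31.0675)²·126.313 / (1167·1724) = 40.7821 K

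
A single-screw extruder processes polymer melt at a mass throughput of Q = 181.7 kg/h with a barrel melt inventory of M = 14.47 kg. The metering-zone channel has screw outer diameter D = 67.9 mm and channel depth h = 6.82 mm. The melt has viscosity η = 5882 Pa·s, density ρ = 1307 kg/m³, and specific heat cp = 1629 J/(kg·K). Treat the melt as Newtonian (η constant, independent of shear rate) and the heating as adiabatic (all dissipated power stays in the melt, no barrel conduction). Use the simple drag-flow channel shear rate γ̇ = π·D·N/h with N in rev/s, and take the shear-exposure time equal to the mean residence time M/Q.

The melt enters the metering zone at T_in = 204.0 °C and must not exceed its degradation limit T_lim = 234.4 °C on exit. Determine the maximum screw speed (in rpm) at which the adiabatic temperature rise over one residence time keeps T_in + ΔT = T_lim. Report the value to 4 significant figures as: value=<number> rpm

value=11.88 rpm

Q_s = Q / 3600 = 181.7 / 3600 = 0.0504722 kg/s
t_res = M / Q_s = 14.47 / 0.0504722 = 286.692 s
Convert to metres: D = 0.0679 m, h = 0.00682 m
ΔT_a = T_lim − T_in = 234.4 °C − 204.0 °C = 30.4 K
γ̇_max² = ΔT_a·ρ·cp / (η·t_res) = [30.4 × 1307 × 1629] / [5882 × 286.692] = 38.3821 s⁻²
γ̇_max = sqrt(38.3821) = 6.19533 s⁻¹
Solve γ̇ = πDN/h for N: N_max = γ̇_max·h/(π·D) = 6.19533 × 0.00682 / (π × 0.0679) = 0.198075 rev/s = 11.8845 rpm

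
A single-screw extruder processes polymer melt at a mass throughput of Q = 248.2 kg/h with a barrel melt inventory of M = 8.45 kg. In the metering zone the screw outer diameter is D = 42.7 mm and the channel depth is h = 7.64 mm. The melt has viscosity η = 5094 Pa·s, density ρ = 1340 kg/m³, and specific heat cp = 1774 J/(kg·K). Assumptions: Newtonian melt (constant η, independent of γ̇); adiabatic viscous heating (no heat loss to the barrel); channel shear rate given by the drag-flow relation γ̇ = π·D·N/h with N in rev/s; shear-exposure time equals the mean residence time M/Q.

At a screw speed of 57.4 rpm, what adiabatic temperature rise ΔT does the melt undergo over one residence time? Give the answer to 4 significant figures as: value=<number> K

value=74.11 K

Convert throughput: Q = 248.2 kg/h = 248.2/3600 = 0.0689444 kg/s
t_res = M / Q_s = 8.45 ÷ 0.0689444 = 122.562 s
D = 42.7 mm = 0.0427 m;  h = 7.64 mm = 0.00764 m;  N = 57.4 rpm / 60 = 0.956667 rev/s
γ̇ = π D N / h = (π)(0.0427)(0.956667) / 0.00764 = 16.7975 s⁻¹
ΔT = η·γ̇²·t_res / (ρ·cp) = 5094 · (16.7975)² · 122.562 / (1340 · 1774) = 74.1051 K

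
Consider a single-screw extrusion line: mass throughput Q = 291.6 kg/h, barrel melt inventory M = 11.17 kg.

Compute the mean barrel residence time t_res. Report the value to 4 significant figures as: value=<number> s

Throughput in SI: Q_s = 291.6 kg/h ÷ 3600 s/h = 0.081 kg/s
t_res = M / Q_s = 11.17 ÷ 0.081 = 137.901 s

value=137.9 s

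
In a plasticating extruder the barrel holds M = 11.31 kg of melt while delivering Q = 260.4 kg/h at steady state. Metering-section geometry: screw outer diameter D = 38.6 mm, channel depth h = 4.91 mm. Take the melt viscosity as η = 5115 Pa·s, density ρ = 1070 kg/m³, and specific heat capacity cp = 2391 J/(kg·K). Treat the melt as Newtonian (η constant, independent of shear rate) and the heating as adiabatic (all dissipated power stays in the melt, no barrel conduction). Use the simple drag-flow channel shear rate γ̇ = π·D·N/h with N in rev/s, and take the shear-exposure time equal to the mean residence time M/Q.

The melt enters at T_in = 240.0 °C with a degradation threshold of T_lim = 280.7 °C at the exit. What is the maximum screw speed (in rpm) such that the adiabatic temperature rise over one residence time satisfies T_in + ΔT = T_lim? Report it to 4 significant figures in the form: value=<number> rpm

Convert throughput: Q = 260.4 kg/h = 260.4/3600 = 0.0723333 kg/s
Mean residence time: t_res = M/Q_s = 11.31 kg / 0.0723333 kg/s = 156.359 s
D = 38.6 mm = 0.0386 m;  h = 4.91 mm = 0.00491 m
Allowable rise: ΔT_a = T_lim − T_in = 280.7 − 240.0 = 40.7 K
Invert ΔT = ηγ̇²t_res/(ρcp) for γ̇: γ̇_max² = ΔT_a ρ cp / (η t_res) = 40.7·1070·2391 / (5115·156.359) = 130.193 s⁻²
Take the square root: γ̇_max = √(130.193) = 11.4102 s⁻¹
N_max = γ̇_max·h / (π·D) = 11.4102 · 0.00491 / (π · 0.0386) = 0.461996 rev/s = 27.7198 rpm

value=27.72 rpm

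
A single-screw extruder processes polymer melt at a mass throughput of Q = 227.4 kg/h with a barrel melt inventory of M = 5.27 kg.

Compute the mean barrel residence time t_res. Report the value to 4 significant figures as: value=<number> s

Throughput in SI: Q_s = 227.4 kg/h ÷ 3600 s/h = 0.0631667 kg/s
t_res = M / Q_s = 5.27 ÷ 0.0631667 = 83.4301 s

value=83.43 s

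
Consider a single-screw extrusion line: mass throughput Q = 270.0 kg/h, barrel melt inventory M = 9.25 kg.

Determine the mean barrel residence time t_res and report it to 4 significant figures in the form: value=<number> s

Throughput in SI: Q_s = 270.0 kg/h ÷ 3600 s/h = 0.075 kg/s
Mean residence time: t_res = M/Q_s = 9.25 kg / 0.075 kg/s = 123.333 s

value=123.3 s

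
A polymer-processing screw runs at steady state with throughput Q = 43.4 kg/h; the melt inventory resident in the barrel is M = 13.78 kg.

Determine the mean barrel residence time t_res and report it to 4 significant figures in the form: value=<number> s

value=1143. s

Q_s = Q / 3600 = 43.4 / 3600 = 0.0120556 kg/s
t_res = M / Q_s = 13.78 ÷ 0.0120556 = 1143.04 s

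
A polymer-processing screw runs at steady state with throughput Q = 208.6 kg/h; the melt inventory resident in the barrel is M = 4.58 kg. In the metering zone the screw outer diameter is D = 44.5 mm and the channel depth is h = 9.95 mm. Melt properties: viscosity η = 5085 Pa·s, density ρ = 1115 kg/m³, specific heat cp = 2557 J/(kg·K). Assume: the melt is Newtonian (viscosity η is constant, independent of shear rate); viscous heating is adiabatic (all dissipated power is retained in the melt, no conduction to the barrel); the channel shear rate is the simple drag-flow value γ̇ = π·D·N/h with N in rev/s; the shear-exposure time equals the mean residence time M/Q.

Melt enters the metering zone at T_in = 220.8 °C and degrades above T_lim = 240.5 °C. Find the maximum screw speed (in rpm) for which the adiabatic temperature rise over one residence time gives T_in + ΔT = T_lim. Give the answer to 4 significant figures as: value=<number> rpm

value=50.48 rpm

Q_s = Q / 3600 = 208.6 / 3600 = 0.0579444 kg/s
Mean residence time: t_res = M/Q_s = 4.58 kg / 0.0579444 kg/s = 79.0412 s
Geometry in SI: D = 44.5 mm → 0.0445 m, h = 9.95 mm → 0.00995 m
ΔT_a = T_lim − T_in = 240.5 − 220.8 = 19.7 K
γ̇_max² = ΔT_a·ρ·cp/(η·t_res) = 19.7·1115·2557/(5085·79.0412) = 139.742 s⁻²
γ̇_max = sqrt(139.742) = 11.8213 s⁻¹
N_max = γ̇_max·h / (π·D) = 11.8213 · 0.00995 / (π · 0.0445) = 0.84135 rev/s = 50.481 rpm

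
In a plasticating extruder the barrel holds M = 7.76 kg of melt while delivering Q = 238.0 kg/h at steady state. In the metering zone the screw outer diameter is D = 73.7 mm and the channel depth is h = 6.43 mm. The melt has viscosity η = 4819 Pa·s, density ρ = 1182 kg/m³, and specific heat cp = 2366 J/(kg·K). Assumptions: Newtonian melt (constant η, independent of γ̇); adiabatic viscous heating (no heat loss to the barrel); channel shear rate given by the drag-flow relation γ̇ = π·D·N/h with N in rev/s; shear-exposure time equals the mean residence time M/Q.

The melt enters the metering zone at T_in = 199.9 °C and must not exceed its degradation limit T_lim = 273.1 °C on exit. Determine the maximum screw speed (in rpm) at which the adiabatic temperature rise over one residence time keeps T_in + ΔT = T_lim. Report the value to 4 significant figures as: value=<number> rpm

Throughput in SI: Q_s = 238.0 kg/h ÷ 3600 s/h = 0.0661111 kg/s
t_res = M / Q_s = 7.76 / 0.0661111 = 117.378 s
Geometry in SI: D = 73.7 mm → 0.0737 m, h = 6.43 mm → 0.00643 m
Allowable rise: ΔT_a = T_lim − T_in = 273.1 − 199.9 = 73.2 K
Invert ΔT = ηγ̇²t_res/(ρcp) for γ̇: γ̇_max² = ΔT_a ρ cp / (η t_res) = 73.2·1182·2366 / (4819·117.378) = 361.909 s⁻²
γ̇_max = √361.909 = 19.0239 s⁻¹
Solve γ̇ = πDN/h for N: N_max = γ̇_max·h/(π·D) = 19.0239 × 0.00643 / (π × 0.0737) = 0.528315 rev/s = 31.6989 rpm

value=31.70 rpm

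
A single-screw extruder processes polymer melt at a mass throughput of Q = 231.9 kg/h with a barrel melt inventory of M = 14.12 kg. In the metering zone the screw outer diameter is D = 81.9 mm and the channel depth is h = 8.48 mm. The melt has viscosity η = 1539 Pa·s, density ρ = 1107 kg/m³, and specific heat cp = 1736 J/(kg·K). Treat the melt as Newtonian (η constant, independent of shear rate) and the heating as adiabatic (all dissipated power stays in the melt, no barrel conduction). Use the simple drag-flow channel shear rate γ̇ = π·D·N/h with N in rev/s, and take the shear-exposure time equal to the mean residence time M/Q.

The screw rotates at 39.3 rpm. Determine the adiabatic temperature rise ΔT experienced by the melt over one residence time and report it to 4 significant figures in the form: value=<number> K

value=69.33 K

Convert throughput: Q = 231.9 kg/h = 231.9/3600 = 0.0644167 kg/s
Mean residence time: t_res = M/Q_s = 14.12 kg / 0.0644167 kg/s = 219.198 s
Convert to SI: D = 0.0819 m, h = 0.00848 m, N = 39.3/60 = 0.655 rev/s
γ̇ = π D N / h = (π)(0.0819)(0.655) / 0.00848 = 19.8737 s⁻¹
ΔT = η·γ̇²·t_res / (ρ·cp) = 1539 · (19.8737)² · 219.198 / (1107 · 1736) = 69.3324 K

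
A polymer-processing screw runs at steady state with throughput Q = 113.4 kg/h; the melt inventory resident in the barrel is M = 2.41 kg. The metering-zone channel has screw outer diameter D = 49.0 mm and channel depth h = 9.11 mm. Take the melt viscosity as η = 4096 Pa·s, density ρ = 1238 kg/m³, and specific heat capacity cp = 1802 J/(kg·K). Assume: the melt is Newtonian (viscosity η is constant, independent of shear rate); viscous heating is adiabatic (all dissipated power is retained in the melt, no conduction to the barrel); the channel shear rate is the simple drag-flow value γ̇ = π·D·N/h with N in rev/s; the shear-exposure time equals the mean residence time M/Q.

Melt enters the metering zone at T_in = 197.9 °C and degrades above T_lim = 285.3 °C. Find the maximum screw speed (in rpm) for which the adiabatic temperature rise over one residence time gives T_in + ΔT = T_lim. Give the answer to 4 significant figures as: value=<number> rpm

value=88.57 rpm

Throughput in SI: Q_s = 113.4 kg/h ÷ 3600 s/h = 0.0315 kg/s
Mean residence time: t_res = M/Q_s = 2.41 kg / 0.0315 kg/s = 76.5079 s
Geometry in SI: D = 49.0 mm → 0.049 m, h = 9.11 mm → 0.00911 m
ΔT_a = T_lim − T_in = 285.3 °C − 197.9 °C = 87.4 K
γ̇_max² = ΔT_a·ρ·cp/(η·t_res) = 87.4·1238·1802/(4096·76.5079) = 622.186 s⁻²
γ̇_max = √622.186 = 24.9437 s⁻¹
N_max = γ̇_max h / (πD) = 24.9437·0.00911/(π·0.049) = 1.47616 rev/s → ×60 = 88.5694 rpm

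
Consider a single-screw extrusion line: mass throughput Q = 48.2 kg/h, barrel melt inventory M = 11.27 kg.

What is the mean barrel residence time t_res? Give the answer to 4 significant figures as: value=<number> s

value=841.7 s

Q_s = Q / 3600 = 48.2 / 3600 = 0.0133889 kg/s
t_res = M / Q_s = 11.27 / 0.0133889 = 841.743 s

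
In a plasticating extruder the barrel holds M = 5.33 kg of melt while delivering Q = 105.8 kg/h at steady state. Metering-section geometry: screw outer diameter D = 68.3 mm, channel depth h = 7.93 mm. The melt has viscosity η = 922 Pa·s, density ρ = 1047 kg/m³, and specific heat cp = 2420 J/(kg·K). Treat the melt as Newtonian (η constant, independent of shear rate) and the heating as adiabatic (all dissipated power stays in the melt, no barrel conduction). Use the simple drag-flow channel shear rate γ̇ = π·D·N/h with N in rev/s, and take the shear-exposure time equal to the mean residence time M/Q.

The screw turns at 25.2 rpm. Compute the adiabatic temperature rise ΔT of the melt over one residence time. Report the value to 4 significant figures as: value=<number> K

Throughput in SI: Q_s = 105.8 kg/h ÷ 3600 s/h = 0.0293889 kg/s
t_res = M / Q_s = 5.33 / 0.0293889 = 181.361 s
D = 68.3 mm = 0.0683 m;  h = 7.93 mm = 0.00793 m;  N = 25.2 rpm / 60 = 0.42 rev/s
Shear rate: γ̇ = πDN/h = π·0.0683·0.42/0.00793 = 11.3644 s⁻¹
ΔT = η·γ̇²·t_res/(ρ·cp) = [922 × 11.3644² × 181.361] / [1047 × 2420] = 8.52327 K

value=8.523 K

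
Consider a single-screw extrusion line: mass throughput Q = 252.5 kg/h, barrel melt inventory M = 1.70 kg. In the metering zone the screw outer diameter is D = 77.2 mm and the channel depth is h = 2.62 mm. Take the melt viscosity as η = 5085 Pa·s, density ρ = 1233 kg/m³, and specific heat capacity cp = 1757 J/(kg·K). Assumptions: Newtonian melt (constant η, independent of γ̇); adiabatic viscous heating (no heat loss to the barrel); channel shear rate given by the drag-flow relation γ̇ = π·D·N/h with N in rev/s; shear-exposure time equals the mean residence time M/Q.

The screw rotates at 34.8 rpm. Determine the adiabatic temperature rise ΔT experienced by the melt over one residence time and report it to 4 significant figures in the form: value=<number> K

value=164.0 K

Q_s = Q / 3600 = 252.5 / 3600 = 0.0701389 kg/s
t_res = M / Q_s = 1.70 ÷ 0.0701389 = 24.2376 s
D = 77.2 mm = 0.0772 m;  h = 2.62 mm = 0.00262 m;  N = 34.8 rpm / 60 = 0.58 rev/s
γ̇ = π·D·N / h = π · 0.0772 · 0.58 / 0.00262 = 53.6901 s⁻¹
ΔT = η·γ̇²·t_res / (ρ·cp) = 5085 · (53.6901)² · 24.2376 / (1233 · 1757) = 163.996 K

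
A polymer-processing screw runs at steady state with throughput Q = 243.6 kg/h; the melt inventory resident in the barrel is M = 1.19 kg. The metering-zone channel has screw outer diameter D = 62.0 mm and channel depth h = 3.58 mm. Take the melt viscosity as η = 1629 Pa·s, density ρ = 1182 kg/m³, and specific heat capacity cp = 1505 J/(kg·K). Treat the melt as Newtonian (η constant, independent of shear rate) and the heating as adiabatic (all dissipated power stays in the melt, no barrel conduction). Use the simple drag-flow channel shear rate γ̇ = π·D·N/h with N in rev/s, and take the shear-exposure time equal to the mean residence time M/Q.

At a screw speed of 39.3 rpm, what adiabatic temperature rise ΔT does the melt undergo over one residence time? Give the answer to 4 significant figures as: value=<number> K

Throughput in SI: Q_s = 243.6 kg/h ÷ 3600 s/h = 0.0676667 kg/s
t_res = M / Q_s = 1.19 ÷ 0.0676667 = 17.5862 s
Geometry in metres: D = 62.0 mm → 0.062 m, h = 3.58 mm → 0.00358 m; screw speed N = 39.3 rpm = 0.655 rev/s
γ̇ = π D N / h = (π)(0.062)(0.655) / 0.00358 = 35.6369 s⁻¹
ΔT = η·γ̇²·t_res / (ρ·cp) = 1629 · (35.6369)² · 17.5862 / (1182 · 1505) = 20.4521 K

value=20.45 K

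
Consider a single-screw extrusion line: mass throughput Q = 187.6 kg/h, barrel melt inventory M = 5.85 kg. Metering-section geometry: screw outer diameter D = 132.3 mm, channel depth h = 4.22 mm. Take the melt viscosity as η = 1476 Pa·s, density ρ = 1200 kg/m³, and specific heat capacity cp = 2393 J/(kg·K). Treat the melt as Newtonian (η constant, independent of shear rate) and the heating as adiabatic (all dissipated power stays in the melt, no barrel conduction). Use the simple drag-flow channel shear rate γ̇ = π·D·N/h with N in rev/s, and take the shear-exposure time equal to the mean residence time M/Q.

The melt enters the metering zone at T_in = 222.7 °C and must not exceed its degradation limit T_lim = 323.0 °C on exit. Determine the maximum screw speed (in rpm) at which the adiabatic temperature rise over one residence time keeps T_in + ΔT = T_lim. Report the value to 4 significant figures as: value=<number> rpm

value=25.40 rpm

Convert throughput: Q = 187.6 kg/h = 187.6/3600 = 0.0521111 kg/s
t_res = M / Q_s = 5.85 / 0.0521111 = 112.26 s
Geometry in SI: D = 132.3 mm → 0.1323 m, h = 4.22 mm → 0.00422 m
ΔT_a = T_lim − T_in = 323.0 − 222.7 = 100.3 K
Invert ΔT = ηγ̇²t_res/(ρcp) for γ̇: γ̇_max² = ΔT_a ρ cp / (η t_res) = 100.3·1200·2393 / (1476·112.26) = 1738.25 s⁻²
Take the square root: γ̇_max = √(1738.25) = 41.6924 s⁻¹
Solve γ̇ = πDN/h for N: N_max = γ̇_max·h/(π·D) = 41.6924 × 0.00422 / (π × 0.1323) = 0.423311 rev/s = 25.3986 rpm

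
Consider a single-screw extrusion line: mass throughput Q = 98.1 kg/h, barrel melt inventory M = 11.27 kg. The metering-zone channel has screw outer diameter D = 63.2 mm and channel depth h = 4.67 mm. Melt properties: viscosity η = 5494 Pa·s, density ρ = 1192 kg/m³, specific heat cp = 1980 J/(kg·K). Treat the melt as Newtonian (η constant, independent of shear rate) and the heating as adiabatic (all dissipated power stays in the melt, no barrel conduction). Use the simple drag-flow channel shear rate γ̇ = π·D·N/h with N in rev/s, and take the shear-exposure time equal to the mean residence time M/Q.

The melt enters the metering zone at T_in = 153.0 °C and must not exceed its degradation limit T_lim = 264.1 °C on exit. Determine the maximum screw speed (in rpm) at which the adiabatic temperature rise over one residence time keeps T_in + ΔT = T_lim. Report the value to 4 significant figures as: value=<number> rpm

value=15.16 rpm

Q_s = Q / 3600 = 98.1 / 3600 = 0.02725 kg/s
t_res = M / Q_s = 11.27 ÷ 0.02725 = 413.578 s
D = 63.2 mm = 0.0632 m;  h = 4.67 mm = 0.00467 m
ΔT_a = T_lim − T_in = 264.1 − 153.0 = 111.1 K
Invert ΔT = ηγ̇²t_res/(ρcp) for γ̇: γ̇_max² = ΔT_a ρ cp / (η t_res) = 111.1·1192·1980 / (5494·413.578) = 115.401 s⁻²
Take the square root: γ̇_max = √(115.401) = 10.7425 s⁻¹
N_max = γ̇_max·h / (π·D) = 10.7425 · 0.00467 / (π · 0.0632) = 0.252671 rev/s = 15.1602 rpm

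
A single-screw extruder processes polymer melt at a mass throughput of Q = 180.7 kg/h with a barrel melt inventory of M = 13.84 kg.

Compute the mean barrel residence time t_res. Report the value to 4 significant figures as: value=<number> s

value=275.7 s

Throughput in SI: Q_s = 180.7 kg/h ÷ 3600 s/h = 0.0501944 kg/s
Mean residence time: t_res = M/Q_s = 13.84 kg / 0.0501944 kg/s = 275.728 s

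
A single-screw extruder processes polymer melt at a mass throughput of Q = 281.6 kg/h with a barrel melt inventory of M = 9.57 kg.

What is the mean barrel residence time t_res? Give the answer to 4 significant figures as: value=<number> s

value=122.3 s

Convert throughput: Q = 281.6 kg/h = 281.6/3600 = 0.0782222 kg/s
t_res = M / Q_s = 9.57 / 0.0782222 = 122.344 s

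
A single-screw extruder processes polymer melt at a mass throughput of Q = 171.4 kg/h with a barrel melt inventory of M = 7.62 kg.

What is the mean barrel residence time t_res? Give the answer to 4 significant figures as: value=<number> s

Convert throughput: Q = 171.4 kg/h = 171.4/3600 = 0.0476111 kg/s
t_res = M / Q_s = 7.62 / 0.0476111 = 160.047 s

value=160.0 s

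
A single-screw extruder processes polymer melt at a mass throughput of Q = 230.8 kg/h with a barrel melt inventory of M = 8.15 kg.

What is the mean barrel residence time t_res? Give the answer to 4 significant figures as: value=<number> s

Convert throughput: Q = 230.8 kg/h = 230.8/3600 = 0.0641111 kg/s
t_res = M / Q_s = 8.15 / 0.0641111 = 127.123 s

value=127.1 s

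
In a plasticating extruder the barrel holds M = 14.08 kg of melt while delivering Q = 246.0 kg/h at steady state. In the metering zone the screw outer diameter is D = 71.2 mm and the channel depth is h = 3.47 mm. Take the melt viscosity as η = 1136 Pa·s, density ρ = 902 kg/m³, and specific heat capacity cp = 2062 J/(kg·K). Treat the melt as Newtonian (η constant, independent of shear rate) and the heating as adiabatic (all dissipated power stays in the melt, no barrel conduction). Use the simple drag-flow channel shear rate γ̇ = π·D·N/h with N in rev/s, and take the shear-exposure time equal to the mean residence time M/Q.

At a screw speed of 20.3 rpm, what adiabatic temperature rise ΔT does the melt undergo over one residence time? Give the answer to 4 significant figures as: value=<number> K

value=59.86 K

Throughput in SI: Q_s = 246.0 kg/h ÷ 3600 s/h = 0.0683333 kg/s
Mean residence time: t_res = M/Q_s = 14.08 kg / 0.0683333 kg/s = 206.049 s
D = 71.2 mm = 0.0712 m;  h = 3.47 mm = 0.00347 m;  N = 20.3 rpm / 60 = 0.338333 rev/s
Shear rate: γ̇ = πDN/h = π·0.0712·0.338333/0.00347 = 21.8095 s⁻¹
ΔT = η·γ̇²·t_res / (ρ·cp) = 1136 · (21.8095)² · 206.049 / (902 · 2062) = 59.8609 K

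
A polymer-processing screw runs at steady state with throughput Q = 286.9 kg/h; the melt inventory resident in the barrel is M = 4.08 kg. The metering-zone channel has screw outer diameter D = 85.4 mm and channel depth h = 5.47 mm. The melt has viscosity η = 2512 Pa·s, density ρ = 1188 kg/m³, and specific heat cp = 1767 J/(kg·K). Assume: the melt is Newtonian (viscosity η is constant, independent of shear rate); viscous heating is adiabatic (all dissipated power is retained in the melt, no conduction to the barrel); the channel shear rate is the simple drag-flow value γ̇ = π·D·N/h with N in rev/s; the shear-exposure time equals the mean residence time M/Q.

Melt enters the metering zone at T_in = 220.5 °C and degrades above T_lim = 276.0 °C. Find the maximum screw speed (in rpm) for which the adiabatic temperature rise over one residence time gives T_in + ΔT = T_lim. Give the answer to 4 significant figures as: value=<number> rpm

Q_s = Q / 3600 = 286.9 / 3600 = 0.0796944 kg/s
Mean residence time: t_res = M/Q_s = 4.08 kg / 0.0796944 kg/s = 51.1955 s
D = 85.4 mm = 0.0854 m;  h = 5.47 mm = 0.00547 m
Allowable rise: ΔT_a = T_lim − T_in = 276.0 − 220.5 = 55.5 K
Invert ΔT = ηγ̇²t_res/(ρcp) for γ̇: γ̇_max² = ΔT_a ρ cp / (η t_res) = 55.5·1188·1767 / (2512·51.1955) = 905.929 s⁻²
γ̇_max = √905.929 = 30.0987 s⁻¹
N_max = γ̇_max h / (πD) = 30.0987·0.00547/(π·0.0854) = 0.613658 rev/s → ×60 = 36.8195 rpm

value=36.82 rpm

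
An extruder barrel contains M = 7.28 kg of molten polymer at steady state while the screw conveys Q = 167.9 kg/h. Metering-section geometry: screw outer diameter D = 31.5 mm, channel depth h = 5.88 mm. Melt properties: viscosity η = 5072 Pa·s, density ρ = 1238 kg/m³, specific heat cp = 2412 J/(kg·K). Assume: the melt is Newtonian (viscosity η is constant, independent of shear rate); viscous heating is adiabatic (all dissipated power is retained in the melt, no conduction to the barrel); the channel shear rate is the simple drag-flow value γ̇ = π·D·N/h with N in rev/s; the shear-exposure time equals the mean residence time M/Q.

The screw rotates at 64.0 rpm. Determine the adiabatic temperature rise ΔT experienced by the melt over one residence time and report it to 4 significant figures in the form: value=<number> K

value=85.45 K

Throughput in SI: Q_s = 167.9 kg/h ÷ 3600 s/h = 0.0466389 kg/s
t_res = M / Q_s = 7.28 / 0.0466389 = 156.093 s
Geometry in metres: D = 31.5 mm → 0.0315 m, h = 5.88 mm → 0.00588 m; screw speed N = 64.0 rpm = 1.06667 rev/s
γ̇ = π D N / h = (π)(0.0315)(1.06667) / 0.00588 = 17.952 s⁻¹
Adiabatic rise: ΔT = η γ̇² t_res / (ρ cp) = 5072·(17.952)²·156.093 / (1238·2412) = 85.4453 K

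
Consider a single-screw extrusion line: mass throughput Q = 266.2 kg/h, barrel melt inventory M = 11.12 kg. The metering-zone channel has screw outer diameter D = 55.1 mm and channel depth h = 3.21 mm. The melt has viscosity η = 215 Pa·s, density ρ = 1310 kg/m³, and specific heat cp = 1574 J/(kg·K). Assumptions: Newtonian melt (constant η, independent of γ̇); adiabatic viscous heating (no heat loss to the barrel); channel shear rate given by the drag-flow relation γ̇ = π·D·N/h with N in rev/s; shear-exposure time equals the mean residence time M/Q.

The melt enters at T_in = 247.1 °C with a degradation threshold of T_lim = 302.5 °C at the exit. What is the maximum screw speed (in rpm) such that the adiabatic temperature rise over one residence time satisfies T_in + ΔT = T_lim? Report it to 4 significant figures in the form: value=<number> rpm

Convert throughput: Q = 266.2 kg/h = 266.2/3600 = 0.0739444 kg/s
t_res = M / Q_s = 11.12 ÷ 0.0739444 = 150.383 s
Geometry in SI: D = 55.1 mm → 0.0551 m, h = 3.21 mm → 0.00321 m
ΔT_a = T_lim − T_in = 302.5 − 247.1 = 55.4 K
γ̇_max² = ΔT_a·ρ·cp / (η·t_res) = [55.4 × 1310 × 1574] / [215 × 150.383] = 3533.04 s⁻²
γ̇_max = √3533.04 = 59.4393 s⁻¹
N_max = γ̇_max h / (πD) = 59.4393·0.00321/(π·0.0551) = 1.10224 rev/s → ×60 = 66.1346 rpm

value=66.13 rpm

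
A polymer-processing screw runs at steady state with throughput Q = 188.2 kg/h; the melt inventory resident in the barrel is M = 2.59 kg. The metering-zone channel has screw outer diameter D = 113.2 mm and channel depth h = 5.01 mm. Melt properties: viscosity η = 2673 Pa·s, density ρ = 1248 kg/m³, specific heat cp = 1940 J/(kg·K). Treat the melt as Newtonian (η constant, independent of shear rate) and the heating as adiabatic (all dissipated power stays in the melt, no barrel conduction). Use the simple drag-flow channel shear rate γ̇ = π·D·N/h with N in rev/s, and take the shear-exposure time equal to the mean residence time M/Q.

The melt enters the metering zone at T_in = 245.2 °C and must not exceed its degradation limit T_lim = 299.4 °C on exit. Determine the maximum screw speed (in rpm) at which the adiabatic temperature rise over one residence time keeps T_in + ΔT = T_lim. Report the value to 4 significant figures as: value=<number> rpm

Q_s = Q / 3600 = 188.2 / 3600 = 0.0522778 kg/s
t_res = M / Q_s = 2.59 ÷ 0.0522778 = 49.543 s
Geometry in SI: D = 113.2 mm → 0.1132 m, h = 5.01 mm → 0.00501 m
ΔT_a = T_lim − T_in = 299.4 − 245.2 = 54.2 K
γ̇_max² = ΔT_a·ρ·cp/(η·t_res) = 54.2·1248·1940/(2673·49.543) = 990.91 s⁻²
Take the square root: γ̇_max = √(990.91) = 31.4787 s⁻¹
N_max = γ̇_max h / (πD) = 31.4787·0.00501/(π·0.1132) = 0.443464 rev/s → ×60 = 26.6078 rpm

value=26.61 rpm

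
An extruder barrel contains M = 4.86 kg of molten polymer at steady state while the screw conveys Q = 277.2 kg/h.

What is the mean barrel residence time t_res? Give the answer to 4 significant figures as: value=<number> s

Throughput in SI: Q_s = 277.2 kg/h ÷ 3600 s/h = 0.077 kg/s
t_res = M / Q_s = 4.86 ÷ 0.077 = 63.1169 s

value=63.12 s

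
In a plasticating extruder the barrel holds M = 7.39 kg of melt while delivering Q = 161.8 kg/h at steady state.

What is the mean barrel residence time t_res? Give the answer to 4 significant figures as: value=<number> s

Q_s = Q / 3600 = 161.8 / 3600 = 0.0449444 kg/s
Mean residence time: t_res = M/Q_s = 7.39 kg / 0.0449444 kg/s = 164.425 s

value=164.4 s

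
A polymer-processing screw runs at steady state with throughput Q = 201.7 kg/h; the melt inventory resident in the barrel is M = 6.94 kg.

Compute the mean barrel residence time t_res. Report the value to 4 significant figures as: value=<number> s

Convert throughput: Q = 201.7 kg/h = 201.7/3600 = 0.0560278 kg/s
t_res = M / Q_s = 6.94 ÷ 0.0560278 = 123.867 s

value=123.9 s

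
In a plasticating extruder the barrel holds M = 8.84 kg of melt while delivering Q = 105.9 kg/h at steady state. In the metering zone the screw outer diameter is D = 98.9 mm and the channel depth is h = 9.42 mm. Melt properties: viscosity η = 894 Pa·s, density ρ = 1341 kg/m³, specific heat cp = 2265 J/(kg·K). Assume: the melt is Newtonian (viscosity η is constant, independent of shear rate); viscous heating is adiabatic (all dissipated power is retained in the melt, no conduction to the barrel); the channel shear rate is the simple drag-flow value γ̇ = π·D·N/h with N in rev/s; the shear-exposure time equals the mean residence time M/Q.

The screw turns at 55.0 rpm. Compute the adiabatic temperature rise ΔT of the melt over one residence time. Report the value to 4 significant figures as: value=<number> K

Throughput in SI: Q_s = 105.9 kg/h ÷ 3600 s/h = 0.0294167 kg/s
t_res = M / Q_s = 8.84 / 0.0294167 = 300.51 s
D = 98.9 mm = 0.0989 m;  h = 9.42 mm = 0.00942 m;  N = 55.0 rpm / 60 = 0.916667 rev/s
γ̇ = π·D·N / h = π · 0.0989 · 0.916667 / 0.00942 = 30.2348 s⁻¹
ΔT = η·γ̇²·t_res/(ρ·cp) = [894 × 30.2348² × 300.51] / [1341 × 2265] = 80.8561 K

value=80.86 K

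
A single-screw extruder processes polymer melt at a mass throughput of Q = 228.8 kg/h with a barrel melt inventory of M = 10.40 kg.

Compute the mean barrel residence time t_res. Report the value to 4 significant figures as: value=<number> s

value=163.6 s

Throughput in SI: Q_s = 228.8 kg/h ÷ 3600 s/h = 0.0635556 kg/s
Mean residence time: t_res = M/Q_s = 10.40 kg / 0.0635556 kg/s = 163.636 s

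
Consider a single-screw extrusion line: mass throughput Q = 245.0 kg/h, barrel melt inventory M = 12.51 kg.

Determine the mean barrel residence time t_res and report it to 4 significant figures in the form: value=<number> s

value=183.8 s

Convert throughput: Q = 245.0 kg/h = 245.0/3600 = 0.0680556 kg/s
t_res = M / Q_s = 12.51 / 0.0680556 = 183.82 s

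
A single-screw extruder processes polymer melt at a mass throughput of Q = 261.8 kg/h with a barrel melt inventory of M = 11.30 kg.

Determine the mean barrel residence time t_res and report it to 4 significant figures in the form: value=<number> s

value=155.4 s

Throughput in SI: Q_s = 261.8 kg/h ÷ 3600 s/h = 0.0727222 kg/s
t_res = M / Q_s = 11.30 / 0.0727222 = 155.386 s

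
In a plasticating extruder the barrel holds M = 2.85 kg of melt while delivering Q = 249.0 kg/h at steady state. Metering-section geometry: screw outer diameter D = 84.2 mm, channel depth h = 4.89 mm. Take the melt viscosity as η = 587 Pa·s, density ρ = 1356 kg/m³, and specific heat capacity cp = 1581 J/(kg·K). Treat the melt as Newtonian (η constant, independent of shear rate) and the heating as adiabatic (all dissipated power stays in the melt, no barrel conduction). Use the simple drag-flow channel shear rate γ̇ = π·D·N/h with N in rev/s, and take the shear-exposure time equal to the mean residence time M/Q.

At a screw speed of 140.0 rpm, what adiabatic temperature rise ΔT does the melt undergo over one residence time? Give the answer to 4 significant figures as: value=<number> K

Convert throughput: Q = 249.0 kg/h = 249.0/3600 = 0.0691667 kg/s
t_res = M / Q_s = 2.85 / 0.0691667 = 41.2048 s
Geometry in metres: D = 84.2 mm → 0.0842 m, h = 4.89 mm → 0.00489 m; screw speed N = 140.0 rpm = 2.33333 rev/s
Shear rate: γ̇ = πDN/h = π·0.0842·2.33333/0.00489 = 126.22 s⁻¹
Adiabatic rise: ΔT = η γ̇² t_res / (ρ cp) = 587·(126.22)²·41.2048 / (1356·1581) = 179.744 K

value=179.7 K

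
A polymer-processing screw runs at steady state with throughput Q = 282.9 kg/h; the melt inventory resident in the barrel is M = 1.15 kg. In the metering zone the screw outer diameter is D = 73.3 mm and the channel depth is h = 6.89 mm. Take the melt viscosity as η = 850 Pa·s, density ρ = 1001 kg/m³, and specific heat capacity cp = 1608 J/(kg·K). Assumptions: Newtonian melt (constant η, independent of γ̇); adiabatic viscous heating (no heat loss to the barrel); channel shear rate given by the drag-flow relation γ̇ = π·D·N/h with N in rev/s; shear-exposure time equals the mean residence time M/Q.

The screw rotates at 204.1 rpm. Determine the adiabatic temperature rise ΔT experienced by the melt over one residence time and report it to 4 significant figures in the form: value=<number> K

value=99.89 K

Q_s = Q / 3600 = 282.9 / 3600 = 0.0785833 kg/s
t_res = M / Q_s = 1.15 ÷ 0.0785833 = 14.6341 s
Geometry in metres: D = 73.3 mm → 0.0733 m, h = 6.89 mm → 0.00689 m; screw speed N = 204.1 rpm = 3.40167 rev/s
Shear rate: γ̇ = πDN/h = π·0.0733·3.40167/0.00689 = 113.691 s⁻¹
ΔT = η·γ̇²·t_res/(ρ·cp) = [850 × 113.691² × 14.6341] / [1001 × 1608] = 99.8893 K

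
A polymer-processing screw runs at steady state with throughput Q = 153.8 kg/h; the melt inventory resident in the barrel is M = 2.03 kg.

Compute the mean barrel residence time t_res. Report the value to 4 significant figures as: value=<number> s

Q_s = Q / 3600 = 153.8 / 3600 = 0.0427222 kg/s
t_res = M / Q_s = 2.03 / 0.0427222 = 47.5163 s

value=47.52 s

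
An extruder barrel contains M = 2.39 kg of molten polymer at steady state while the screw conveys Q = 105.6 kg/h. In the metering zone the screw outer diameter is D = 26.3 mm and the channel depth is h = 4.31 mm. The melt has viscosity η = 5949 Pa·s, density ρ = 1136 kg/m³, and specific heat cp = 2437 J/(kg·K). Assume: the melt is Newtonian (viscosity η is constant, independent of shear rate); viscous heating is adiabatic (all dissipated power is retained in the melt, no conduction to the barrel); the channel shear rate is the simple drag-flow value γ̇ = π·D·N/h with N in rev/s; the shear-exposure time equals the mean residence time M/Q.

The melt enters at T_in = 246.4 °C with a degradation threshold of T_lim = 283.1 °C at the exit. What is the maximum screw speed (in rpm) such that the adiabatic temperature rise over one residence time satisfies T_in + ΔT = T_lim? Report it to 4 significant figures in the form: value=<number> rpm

value=45.31 rpm

Convert throughput: Q = 105.6 kg/h = 105.6/3600 = 0.0293333 kg/s
t_res = M / Q_s = 2.39 / 0.0293333 = 81.4773 s
Geometry in SI: D = 26.3 mm → 0.0263 m, h = 4.31 mm → 0.00431 m
ΔT_a = T_lim − T_in = 283.1 − 246.4 = 36.7 K
γ̇_max² = ΔT_a·ρ·cp / (η·t_res) = [36.7 × 1136 × 2437] / [5949 × 81.4773] = 209.614 s⁻²
γ̇_max = √209.614 = 14.478 s⁻¹
N_max = γ̇_max h / (πD) = 14.478·0.00431/(π·0.0263) = 0.755234 rev/s → ×60 = 45.314 rpm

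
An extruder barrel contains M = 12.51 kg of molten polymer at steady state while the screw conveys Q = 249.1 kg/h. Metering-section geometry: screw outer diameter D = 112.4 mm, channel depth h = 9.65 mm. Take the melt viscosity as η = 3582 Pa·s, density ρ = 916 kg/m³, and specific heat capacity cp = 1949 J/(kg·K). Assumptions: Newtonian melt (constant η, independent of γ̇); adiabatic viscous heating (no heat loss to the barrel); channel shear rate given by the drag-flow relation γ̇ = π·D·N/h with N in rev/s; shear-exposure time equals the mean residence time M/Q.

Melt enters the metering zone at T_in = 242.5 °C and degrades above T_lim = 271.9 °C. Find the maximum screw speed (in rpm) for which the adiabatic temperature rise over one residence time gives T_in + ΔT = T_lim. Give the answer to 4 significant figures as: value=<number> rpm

value=14.76 rpm

Throughput in SI: Q_s = 249.1 kg/h ÷ 3600 s/h = 0.0691944 kg/s
Mean residence time: t_res = M/Q_s = 12.51 kg / 0.0691944 kg/s = 180.795 s
Geometry in SI: D = 112.4 mm → 0.1124 m, h = 9.65 mm → 0.00965 m
ΔT_a = T_lim − T_in = 271.9 °C − 242.5 °C = 29.4 K
γ̇_max² = ΔT_a·ρ·cp/(η·t_res) = 29.4·916·1949/(3582·180.795) = 81.0481 s⁻²
γ̇_max = √81.0481 = 9.00267 s⁻¹
N_max = γ̇_max·h / (π·D) = 9.00267 · 0.00965 / (π · 0.1124) = 0.246027 rev/s = 14.7616 rpm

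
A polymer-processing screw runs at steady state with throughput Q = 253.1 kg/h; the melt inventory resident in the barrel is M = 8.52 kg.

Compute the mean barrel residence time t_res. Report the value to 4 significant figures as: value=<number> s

Q_s = Q / 3600 = 253.1 / 3600 = 0.0703056 kg/s
t_res = M / Q_s = 8.52 ÷ 0.0703056 = 121.185 s

value=121.2 s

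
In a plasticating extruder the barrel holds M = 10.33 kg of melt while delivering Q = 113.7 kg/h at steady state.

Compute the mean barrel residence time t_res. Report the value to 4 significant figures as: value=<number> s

value=327.1 s

Throughput in SI: Q_s = 113.7 kg/h ÷ 3600 s/h = 0.0315833 kg/s
Mean residence time: t_res = M/Q_s = 10.33 kg / 0.0315833 kg/s = 327.071 s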